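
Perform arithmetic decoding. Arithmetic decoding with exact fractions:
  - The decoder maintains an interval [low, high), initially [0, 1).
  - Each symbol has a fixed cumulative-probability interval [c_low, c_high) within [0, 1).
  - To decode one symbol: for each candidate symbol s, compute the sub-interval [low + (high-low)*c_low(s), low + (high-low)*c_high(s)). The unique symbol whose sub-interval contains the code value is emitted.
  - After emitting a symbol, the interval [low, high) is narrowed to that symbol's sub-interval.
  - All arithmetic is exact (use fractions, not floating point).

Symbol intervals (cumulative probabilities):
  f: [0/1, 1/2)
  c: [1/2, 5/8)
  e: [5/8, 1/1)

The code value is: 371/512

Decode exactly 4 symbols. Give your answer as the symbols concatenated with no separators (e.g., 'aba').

Answer: efcf

Derivation:
Step 1: interval [0/1, 1/1), width = 1/1 - 0/1 = 1/1
  'f': [0/1 + 1/1*0/1, 0/1 + 1/1*1/2) = [0/1, 1/2)
  'c': [0/1 + 1/1*1/2, 0/1 + 1/1*5/8) = [1/2, 5/8)
  'e': [0/1 + 1/1*5/8, 0/1 + 1/1*1/1) = [5/8, 1/1) <- contains code 371/512
  emit 'e', narrow to [5/8, 1/1)
Step 2: interval [5/8, 1/1), width = 1/1 - 5/8 = 3/8
  'f': [5/8 + 3/8*0/1, 5/8 + 3/8*1/2) = [5/8, 13/16) <- contains code 371/512
  'c': [5/8 + 3/8*1/2, 5/8 + 3/8*5/8) = [13/16, 55/64)
  'e': [5/8 + 3/8*5/8, 5/8 + 3/8*1/1) = [55/64, 1/1)
  emit 'f', narrow to [5/8, 13/16)
Step 3: interval [5/8, 13/16), width = 13/16 - 5/8 = 3/16
  'f': [5/8 + 3/16*0/1, 5/8 + 3/16*1/2) = [5/8, 23/32)
  'c': [5/8 + 3/16*1/2, 5/8 + 3/16*5/8) = [23/32, 95/128) <- contains code 371/512
  'e': [5/8 + 3/16*5/8, 5/8 + 3/16*1/1) = [95/128, 13/16)
  emit 'c', narrow to [23/32, 95/128)
Step 4: interval [23/32, 95/128), width = 95/128 - 23/32 = 3/128
  'f': [23/32 + 3/128*0/1, 23/32 + 3/128*1/2) = [23/32, 187/256) <- contains code 371/512
  'c': [23/32 + 3/128*1/2, 23/32 + 3/128*5/8) = [187/256, 751/1024)
  'e': [23/32 + 3/128*5/8, 23/32 + 3/128*1/1) = [751/1024, 95/128)
  emit 'f', narrow to [23/32, 187/256)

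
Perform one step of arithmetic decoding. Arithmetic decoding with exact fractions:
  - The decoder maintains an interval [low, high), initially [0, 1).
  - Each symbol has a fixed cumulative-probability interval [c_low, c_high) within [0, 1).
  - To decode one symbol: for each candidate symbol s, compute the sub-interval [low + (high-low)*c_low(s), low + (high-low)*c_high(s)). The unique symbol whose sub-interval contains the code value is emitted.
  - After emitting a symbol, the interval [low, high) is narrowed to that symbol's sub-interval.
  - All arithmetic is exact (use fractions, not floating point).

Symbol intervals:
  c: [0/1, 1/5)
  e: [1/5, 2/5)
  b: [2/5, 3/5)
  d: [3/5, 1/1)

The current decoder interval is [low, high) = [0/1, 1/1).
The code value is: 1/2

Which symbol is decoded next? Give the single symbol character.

Interval width = high − low = 1/1 − 0/1 = 1/1
Scaled code = (code − low) / width = (1/2 − 0/1) / 1/1 = 1/2
  c: [0/1, 1/5) 
  e: [1/5, 2/5) 
  b: [2/5, 3/5) ← scaled code falls here ✓
  d: [3/5, 1/1) 

Answer: b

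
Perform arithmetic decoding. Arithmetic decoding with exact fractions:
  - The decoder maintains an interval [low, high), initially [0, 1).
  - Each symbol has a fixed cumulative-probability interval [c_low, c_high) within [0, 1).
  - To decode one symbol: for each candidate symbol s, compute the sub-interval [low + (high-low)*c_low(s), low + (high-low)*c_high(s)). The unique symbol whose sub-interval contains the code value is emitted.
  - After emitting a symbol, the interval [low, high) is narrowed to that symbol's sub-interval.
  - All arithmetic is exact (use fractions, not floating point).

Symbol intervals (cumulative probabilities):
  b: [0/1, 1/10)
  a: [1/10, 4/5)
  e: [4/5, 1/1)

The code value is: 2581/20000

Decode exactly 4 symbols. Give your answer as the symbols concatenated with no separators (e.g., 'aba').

Answer: abaa

Derivation:
Step 1: interval [0/1, 1/1), width = 1/1 - 0/1 = 1/1
  'b': [0/1 + 1/1*0/1, 0/1 + 1/1*1/10) = [0/1, 1/10)
  'a': [0/1 + 1/1*1/10, 0/1 + 1/1*4/5) = [1/10, 4/5) <- contains code 2581/20000
  'e': [0/1 + 1/1*4/5, 0/1 + 1/1*1/1) = [4/5, 1/1)
  emit 'a', narrow to [1/10, 4/5)
Step 2: interval [1/10, 4/5), width = 4/5 - 1/10 = 7/10
  'b': [1/10 + 7/10*0/1, 1/10 + 7/10*1/10) = [1/10, 17/100) <- contains code 2581/20000
  'a': [1/10 + 7/10*1/10, 1/10 + 7/10*4/5) = [17/100, 33/50)
  'e': [1/10 + 7/10*4/5, 1/10 + 7/10*1/1) = [33/50, 4/5)
  emit 'b', narrow to [1/10, 17/100)
Step 3: interval [1/10, 17/100), width = 17/100 - 1/10 = 7/100
  'b': [1/10 + 7/100*0/1, 1/10 + 7/100*1/10) = [1/10, 107/1000)
  'a': [1/10 + 7/100*1/10, 1/10 + 7/100*4/5) = [107/1000, 39/250) <- contains code 2581/20000
  'e': [1/10 + 7/100*4/5, 1/10 + 7/100*1/1) = [39/250, 17/100)
  emit 'a', narrow to [107/1000, 39/250)
Step 4: interval [107/1000, 39/250), width = 39/250 - 107/1000 = 49/1000
  'b': [107/1000 + 49/1000*0/1, 107/1000 + 49/1000*1/10) = [107/1000, 1119/10000)
  'a': [107/1000 + 49/1000*1/10, 107/1000 + 49/1000*4/5) = [1119/10000, 731/5000) <- contains code 2581/20000
  'e': [107/1000 + 49/1000*4/5, 107/1000 + 49/1000*1/1) = [731/5000, 39/250)
  emit 'a', narrow to [1119/10000, 731/5000)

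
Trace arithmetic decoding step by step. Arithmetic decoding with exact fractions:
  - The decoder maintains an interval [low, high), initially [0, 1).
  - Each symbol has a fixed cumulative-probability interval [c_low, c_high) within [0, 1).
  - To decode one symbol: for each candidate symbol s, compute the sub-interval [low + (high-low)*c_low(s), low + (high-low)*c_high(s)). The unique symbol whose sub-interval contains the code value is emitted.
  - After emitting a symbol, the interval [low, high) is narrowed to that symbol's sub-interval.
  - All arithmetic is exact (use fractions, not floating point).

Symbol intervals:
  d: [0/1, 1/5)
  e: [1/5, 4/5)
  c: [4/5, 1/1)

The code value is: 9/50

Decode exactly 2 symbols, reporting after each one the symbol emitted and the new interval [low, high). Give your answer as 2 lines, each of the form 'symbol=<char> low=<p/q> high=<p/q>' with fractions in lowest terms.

Answer: symbol=d low=0/1 high=1/5
symbol=c low=4/25 high=1/5

Derivation:
Step 1: interval [0/1, 1/1), width = 1/1 - 0/1 = 1/1
  'd': [0/1 + 1/1*0/1, 0/1 + 1/1*1/5) = [0/1, 1/5) <- contains code 9/50
  'e': [0/1 + 1/1*1/5, 0/1 + 1/1*4/5) = [1/5, 4/5)
  'c': [0/1 + 1/1*4/5, 0/1 + 1/1*1/1) = [4/5, 1/1)
  emit 'd', narrow to [0/1, 1/5)
Step 2: interval [0/1, 1/5), width = 1/5 - 0/1 = 1/5
  'd': [0/1 + 1/5*0/1, 0/1 + 1/5*1/5) = [0/1, 1/25)
  'e': [0/1 + 1/5*1/5, 0/1 + 1/5*4/5) = [1/25, 4/25)
  'c': [0/1 + 1/5*4/5, 0/1 + 1/5*1/1) = [4/25, 1/5) <- contains code 9/50
  emit 'c', narrow to [4/25, 1/5)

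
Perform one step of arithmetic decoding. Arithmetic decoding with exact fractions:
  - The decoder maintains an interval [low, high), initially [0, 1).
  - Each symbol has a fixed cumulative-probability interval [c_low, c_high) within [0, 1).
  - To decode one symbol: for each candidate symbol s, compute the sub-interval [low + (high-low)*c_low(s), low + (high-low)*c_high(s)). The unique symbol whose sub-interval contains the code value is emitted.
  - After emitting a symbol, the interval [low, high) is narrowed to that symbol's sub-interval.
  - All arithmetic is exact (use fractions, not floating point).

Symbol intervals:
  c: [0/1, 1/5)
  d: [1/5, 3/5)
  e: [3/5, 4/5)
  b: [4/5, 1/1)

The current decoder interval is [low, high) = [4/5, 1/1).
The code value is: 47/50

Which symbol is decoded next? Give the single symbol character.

Answer: e

Derivation:
Interval width = high − low = 1/1 − 4/5 = 1/5
Scaled code = (code − low) / width = (47/50 − 4/5) / 1/5 = 7/10
  c: [0/1, 1/5) 
  d: [1/5, 3/5) 
  e: [3/5, 4/5) ← scaled code falls here ✓
  b: [4/5, 1/1) 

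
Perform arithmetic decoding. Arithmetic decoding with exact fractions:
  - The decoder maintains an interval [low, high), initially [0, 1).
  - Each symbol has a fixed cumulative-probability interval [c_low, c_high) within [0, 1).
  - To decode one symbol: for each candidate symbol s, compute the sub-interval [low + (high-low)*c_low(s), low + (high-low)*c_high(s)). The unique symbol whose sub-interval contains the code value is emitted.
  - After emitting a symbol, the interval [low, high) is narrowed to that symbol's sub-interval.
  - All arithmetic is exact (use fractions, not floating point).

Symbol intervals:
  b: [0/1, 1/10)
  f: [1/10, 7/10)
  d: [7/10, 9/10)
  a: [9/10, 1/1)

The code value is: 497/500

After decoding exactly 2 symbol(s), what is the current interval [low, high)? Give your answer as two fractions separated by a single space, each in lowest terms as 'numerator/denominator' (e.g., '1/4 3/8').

Step 1: interval [0/1, 1/1), width = 1/1 - 0/1 = 1/1
  'b': [0/1 + 1/1*0/1, 0/1 + 1/1*1/10) = [0/1, 1/10)
  'f': [0/1 + 1/1*1/10, 0/1 + 1/1*7/10) = [1/10, 7/10)
  'd': [0/1 + 1/1*7/10, 0/1 + 1/1*9/10) = [7/10, 9/10)
  'a': [0/1 + 1/1*9/10, 0/1 + 1/1*1/1) = [9/10, 1/1) <- contains code 497/500
  emit 'a', narrow to [9/10, 1/1)
Step 2: interval [9/10, 1/1), width = 1/1 - 9/10 = 1/10
  'b': [9/10 + 1/10*0/1, 9/10 + 1/10*1/10) = [9/10, 91/100)
  'f': [9/10 + 1/10*1/10, 9/10 + 1/10*7/10) = [91/100, 97/100)
  'd': [9/10 + 1/10*7/10, 9/10 + 1/10*9/10) = [97/100, 99/100)
  'a': [9/10 + 1/10*9/10, 9/10 + 1/10*1/1) = [99/100, 1/1) <- contains code 497/500
  emit 'a', narrow to [99/100, 1/1)

Answer: 99/100 1/1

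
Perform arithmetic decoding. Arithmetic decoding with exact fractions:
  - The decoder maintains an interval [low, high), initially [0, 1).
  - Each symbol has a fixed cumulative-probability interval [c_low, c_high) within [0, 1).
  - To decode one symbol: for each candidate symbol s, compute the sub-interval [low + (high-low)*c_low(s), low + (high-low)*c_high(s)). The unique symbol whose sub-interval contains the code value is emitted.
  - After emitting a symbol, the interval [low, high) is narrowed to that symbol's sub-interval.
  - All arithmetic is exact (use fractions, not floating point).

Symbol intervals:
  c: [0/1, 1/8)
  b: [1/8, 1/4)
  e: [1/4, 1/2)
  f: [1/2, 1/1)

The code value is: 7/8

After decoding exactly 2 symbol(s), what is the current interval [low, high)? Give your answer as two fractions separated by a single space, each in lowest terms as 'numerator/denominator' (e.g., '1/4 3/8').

Step 1: interval [0/1, 1/1), width = 1/1 - 0/1 = 1/1
  'c': [0/1 + 1/1*0/1, 0/1 + 1/1*1/8) = [0/1, 1/8)
  'b': [0/1 + 1/1*1/8, 0/1 + 1/1*1/4) = [1/8, 1/4)
  'e': [0/1 + 1/1*1/4, 0/1 + 1/1*1/2) = [1/4, 1/2)
  'f': [0/1 + 1/1*1/2, 0/1 + 1/1*1/1) = [1/2, 1/1) <- contains code 7/8
  emit 'f', narrow to [1/2, 1/1)
Step 2: interval [1/2, 1/1), width = 1/1 - 1/2 = 1/2
  'c': [1/2 + 1/2*0/1, 1/2 + 1/2*1/8) = [1/2, 9/16)
  'b': [1/2 + 1/2*1/8, 1/2 + 1/2*1/4) = [9/16, 5/8)
  'e': [1/2 + 1/2*1/4, 1/2 + 1/2*1/2) = [5/8, 3/4)
  'f': [1/2 + 1/2*1/2, 1/2 + 1/2*1/1) = [3/4, 1/1) <- contains code 7/8
  emit 'f', narrow to [3/4, 1/1)

Answer: 3/4 1/1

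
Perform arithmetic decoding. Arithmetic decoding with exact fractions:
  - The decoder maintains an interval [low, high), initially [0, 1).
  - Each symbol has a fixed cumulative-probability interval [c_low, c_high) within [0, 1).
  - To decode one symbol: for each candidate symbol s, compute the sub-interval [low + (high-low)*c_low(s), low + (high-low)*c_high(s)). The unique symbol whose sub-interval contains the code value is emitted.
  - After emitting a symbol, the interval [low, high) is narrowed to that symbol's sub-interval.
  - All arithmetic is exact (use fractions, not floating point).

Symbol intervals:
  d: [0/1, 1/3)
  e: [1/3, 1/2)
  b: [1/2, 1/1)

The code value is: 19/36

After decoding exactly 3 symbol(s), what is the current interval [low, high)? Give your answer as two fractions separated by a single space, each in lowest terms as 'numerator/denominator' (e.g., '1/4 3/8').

Answer: 1/2 5/9

Derivation:
Step 1: interval [0/1, 1/1), width = 1/1 - 0/1 = 1/1
  'd': [0/1 + 1/1*0/1, 0/1 + 1/1*1/3) = [0/1, 1/3)
  'e': [0/1 + 1/1*1/3, 0/1 + 1/1*1/2) = [1/3, 1/2)
  'b': [0/1 + 1/1*1/2, 0/1 + 1/1*1/1) = [1/2, 1/1) <- contains code 19/36
  emit 'b', narrow to [1/2, 1/1)
Step 2: interval [1/2, 1/1), width = 1/1 - 1/2 = 1/2
  'd': [1/2 + 1/2*0/1, 1/2 + 1/2*1/3) = [1/2, 2/3) <- contains code 19/36
  'e': [1/2 + 1/2*1/3, 1/2 + 1/2*1/2) = [2/3, 3/4)
  'b': [1/2 + 1/2*1/2, 1/2 + 1/2*1/1) = [3/4, 1/1)
  emit 'd', narrow to [1/2, 2/3)
Step 3: interval [1/2, 2/3), width = 2/3 - 1/2 = 1/6
  'd': [1/2 + 1/6*0/1, 1/2 + 1/6*1/3) = [1/2, 5/9) <- contains code 19/36
  'e': [1/2 + 1/6*1/3, 1/2 + 1/6*1/2) = [5/9, 7/12)
  'b': [1/2 + 1/6*1/2, 1/2 + 1/6*1/1) = [7/12, 2/3)
  emit 'd', narrow to [1/2, 5/9)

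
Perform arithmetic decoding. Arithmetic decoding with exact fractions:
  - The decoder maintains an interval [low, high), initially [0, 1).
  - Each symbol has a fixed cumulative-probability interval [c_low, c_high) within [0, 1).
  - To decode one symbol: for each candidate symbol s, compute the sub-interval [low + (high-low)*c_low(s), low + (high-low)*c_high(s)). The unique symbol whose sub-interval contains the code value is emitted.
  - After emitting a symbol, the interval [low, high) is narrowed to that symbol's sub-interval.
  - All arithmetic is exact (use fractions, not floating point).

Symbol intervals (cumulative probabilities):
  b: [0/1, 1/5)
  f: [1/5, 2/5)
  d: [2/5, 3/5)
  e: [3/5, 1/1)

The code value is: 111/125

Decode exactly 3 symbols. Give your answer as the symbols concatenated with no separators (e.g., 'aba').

Answer: eef

Derivation:
Step 1: interval [0/1, 1/1), width = 1/1 - 0/1 = 1/1
  'b': [0/1 + 1/1*0/1, 0/1 + 1/1*1/5) = [0/1, 1/5)
  'f': [0/1 + 1/1*1/5, 0/1 + 1/1*2/5) = [1/5, 2/5)
  'd': [0/1 + 1/1*2/5, 0/1 + 1/1*3/5) = [2/5, 3/5)
  'e': [0/1 + 1/1*3/5, 0/1 + 1/1*1/1) = [3/5, 1/1) <- contains code 111/125
  emit 'e', narrow to [3/5, 1/1)
Step 2: interval [3/5, 1/1), width = 1/1 - 3/5 = 2/5
  'b': [3/5 + 2/5*0/1, 3/5 + 2/5*1/5) = [3/5, 17/25)
  'f': [3/5 + 2/5*1/5, 3/5 + 2/5*2/5) = [17/25, 19/25)
  'd': [3/5 + 2/5*2/5, 3/5 + 2/5*3/5) = [19/25, 21/25)
  'e': [3/5 + 2/5*3/5, 3/5 + 2/5*1/1) = [21/25, 1/1) <- contains code 111/125
  emit 'e', narrow to [21/25, 1/1)
Step 3: interval [21/25, 1/1), width = 1/1 - 21/25 = 4/25
  'b': [21/25 + 4/25*0/1, 21/25 + 4/25*1/5) = [21/25, 109/125)
  'f': [21/25 + 4/25*1/5, 21/25 + 4/25*2/5) = [109/125, 113/125) <- contains code 111/125
  'd': [21/25 + 4/25*2/5, 21/25 + 4/25*3/5) = [113/125, 117/125)
  'e': [21/25 + 4/25*3/5, 21/25 + 4/25*1/1) = [117/125, 1/1)
  emit 'f', narrow to [109/125, 113/125)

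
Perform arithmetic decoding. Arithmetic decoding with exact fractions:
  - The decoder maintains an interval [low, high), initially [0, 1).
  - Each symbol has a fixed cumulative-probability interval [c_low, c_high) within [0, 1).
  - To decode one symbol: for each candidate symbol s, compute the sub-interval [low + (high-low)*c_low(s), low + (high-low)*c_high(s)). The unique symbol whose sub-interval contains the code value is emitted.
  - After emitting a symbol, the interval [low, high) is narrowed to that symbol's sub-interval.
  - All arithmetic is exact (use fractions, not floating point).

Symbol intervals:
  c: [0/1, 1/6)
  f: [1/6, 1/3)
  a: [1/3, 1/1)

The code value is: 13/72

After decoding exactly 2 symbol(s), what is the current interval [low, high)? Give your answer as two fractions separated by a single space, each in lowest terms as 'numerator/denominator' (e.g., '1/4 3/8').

Answer: 1/6 7/36

Derivation:
Step 1: interval [0/1, 1/1), width = 1/1 - 0/1 = 1/1
  'c': [0/1 + 1/1*0/1, 0/1 + 1/1*1/6) = [0/1, 1/6)
  'f': [0/1 + 1/1*1/6, 0/1 + 1/1*1/3) = [1/6, 1/3) <- contains code 13/72
  'a': [0/1 + 1/1*1/3, 0/1 + 1/1*1/1) = [1/3, 1/1)
  emit 'f', narrow to [1/6, 1/3)
Step 2: interval [1/6, 1/3), width = 1/3 - 1/6 = 1/6
  'c': [1/6 + 1/6*0/1, 1/6 + 1/6*1/6) = [1/6, 7/36) <- contains code 13/72
  'f': [1/6 + 1/6*1/6, 1/6 + 1/6*1/3) = [7/36, 2/9)
  'a': [1/6 + 1/6*1/3, 1/6 + 1/6*1/1) = [2/9, 1/3)
  emit 'c', narrow to [1/6, 7/36)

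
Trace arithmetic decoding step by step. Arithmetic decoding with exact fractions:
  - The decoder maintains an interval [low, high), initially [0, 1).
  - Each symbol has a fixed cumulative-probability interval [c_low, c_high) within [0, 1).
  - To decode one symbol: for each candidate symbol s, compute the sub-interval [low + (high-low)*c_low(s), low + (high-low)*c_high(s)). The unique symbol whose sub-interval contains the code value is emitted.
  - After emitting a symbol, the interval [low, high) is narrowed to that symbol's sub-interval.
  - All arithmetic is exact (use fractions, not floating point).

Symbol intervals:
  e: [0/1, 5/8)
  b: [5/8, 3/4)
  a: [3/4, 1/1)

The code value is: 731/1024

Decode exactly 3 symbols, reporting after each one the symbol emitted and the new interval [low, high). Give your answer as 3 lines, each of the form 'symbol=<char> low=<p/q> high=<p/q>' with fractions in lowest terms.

Answer: symbol=b low=5/8 high=3/4
symbol=b low=45/64 high=23/32
symbol=b low=365/512 high=183/256

Derivation:
Step 1: interval [0/1, 1/1), width = 1/1 - 0/1 = 1/1
  'e': [0/1 + 1/1*0/1, 0/1 + 1/1*5/8) = [0/1, 5/8)
  'b': [0/1 + 1/1*5/8, 0/1 + 1/1*3/4) = [5/8, 3/4) <- contains code 731/1024
  'a': [0/1 + 1/1*3/4, 0/1 + 1/1*1/1) = [3/4, 1/1)
  emit 'b', narrow to [5/8, 3/4)
Step 2: interval [5/8, 3/4), width = 3/4 - 5/8 = 1/8
  'e': [5/8 + 1/8*0/1, 5/8 + 1/8*5/8) = [5/8, 45/64)
  'b': [5/8 + 1/8*5/8, 5/8 + 1/8*3/4) = [45/64, 23/32) <- contains code 731/1024
  'a': [5/8 + 1/8*3/4, 5/8 + 1/8*1/1) = [23/32, 3/4)
  emit 'b', narrow to [45/64, 23/32)
Step 3: interval [45/64, 23/32), width = 23/32 - 45/64 = 1/64
  'e': [45/64 + 1/64*0/1, 45/64 + 1/64*5/8) = [45/64, 365/512)
  'b': [45/64 + 1/64*5/8, 45/64 + 1/64*3/4) = [365/512, 183/256) <- contains code 731/1024
  'a': [45/64 + 1/64*3/4, 45/64 + 1/64*1/1) = [183/256, 23/32)
  emit 'b', narrow to [365/512, 183/256)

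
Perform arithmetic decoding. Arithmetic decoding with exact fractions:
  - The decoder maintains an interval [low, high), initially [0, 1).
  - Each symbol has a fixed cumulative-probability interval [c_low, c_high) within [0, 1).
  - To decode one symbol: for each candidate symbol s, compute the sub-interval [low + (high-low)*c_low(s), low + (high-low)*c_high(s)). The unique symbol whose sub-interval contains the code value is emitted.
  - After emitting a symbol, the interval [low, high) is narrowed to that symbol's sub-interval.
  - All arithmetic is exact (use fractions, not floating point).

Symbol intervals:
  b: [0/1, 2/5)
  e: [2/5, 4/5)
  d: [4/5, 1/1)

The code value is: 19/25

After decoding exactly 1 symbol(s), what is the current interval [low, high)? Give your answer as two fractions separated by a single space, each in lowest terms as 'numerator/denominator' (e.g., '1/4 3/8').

Step 1: interval [0/1, 1/1), width = 1/1 - 0/1 = 1/1
  'b': [0/1 + 1/1*0/1, 0/1 + 1/1*2/5) = [0/1, 2/5)
  'e': [0/1 + 1/1*2/5, 0/1 + 1/1*4/5) = [2/5, 4/5) <- contains code 19/25
  'd': [0/1 + 1/1*4/5, 0/1 + 1/1*1/1) = [4/5, 1/1)
  emit 'e', narrow to [2/5, 4/5)

Answer: 2/5 4/5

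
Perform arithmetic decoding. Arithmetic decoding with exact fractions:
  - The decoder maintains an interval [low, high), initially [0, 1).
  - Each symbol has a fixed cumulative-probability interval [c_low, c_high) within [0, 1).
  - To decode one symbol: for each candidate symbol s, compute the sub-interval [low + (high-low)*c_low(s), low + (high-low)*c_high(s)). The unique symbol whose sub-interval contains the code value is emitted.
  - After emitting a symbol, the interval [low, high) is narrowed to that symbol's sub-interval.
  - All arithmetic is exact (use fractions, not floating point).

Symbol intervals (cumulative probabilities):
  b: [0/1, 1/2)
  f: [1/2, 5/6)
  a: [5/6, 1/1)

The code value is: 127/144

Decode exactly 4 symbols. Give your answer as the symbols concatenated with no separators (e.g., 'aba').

Answer: abfb

Derivation:
Step 1: interval [0/1, 1/1), width = 1/1 - 0/1 = 1/1
  'b': [0/1 + 1/1*0/1, 0/1 + 1/1*1/2) = [0/1, 1/2)
  'f': [0/1 + 1/1*1/2, 0/1 + 1/1*5/6) = [1/2, 5/6)
  'a': [0/1 + 1/1*5/6, 0/1 + 1/1*1/1) = [5/6, 1/1) <- contains code 127/144
  emit 'a', narrow to [5/6, 1/1)
Step 2: interval [5/6, 1/1), width = 1/1 - 5/6 = 1/6
  'b': [5/6 + 1/6*0/1, 5/6 + 1/6*1/2) = [5/6, 11/12) <- contains code 127/144
  'f': [5/6 + 1/6*1/2, 5/6 + 1/6*5/6) = [11/12, 35/36)
  'a': [5/6 + 1/6*5/6, 5/6 + 1/6*1/1) = [35/36, 1/1)
  emit 'b', narrow to [5/6, 11/12)
Step 3: interval [5/6, 11/12), width = 11/12 - 5/6 = 1/12
  'b': [5/6 + 1/12*0/1, 5/6 + 1/12*1/2) = [5/6, 7/8)
  'f': [5/6 + 1/12*1/2, 5/6 + 1/12*5/6) = [7/8, 65/72) <- contains code 127/144
  'a': [5/6 + 1/12*5/6, 5/6 + 1/12*1/1) = [65/72, 11/12)
  emit 'f', narrow to [7/8, 65/72)
Step 4: interval [7/8, 65/72), width = 65/72 - 7/8 = 1/36
  'b': [7/8 + 1/36*0/1, 7/8 + 1/36*1/2) = [7/8, 8/9) <- contains code 127/144
  'f': [7/8 + 1/36*1/2, 7/8 + 1/36*5/6) = [8/9, 97/108)
  'a': [7/8 + 1/36*5/6, 7/8 + 1/36*1/1) = [97/108, 65/72)
  emit 'b', narrow to [7/8, 8/9)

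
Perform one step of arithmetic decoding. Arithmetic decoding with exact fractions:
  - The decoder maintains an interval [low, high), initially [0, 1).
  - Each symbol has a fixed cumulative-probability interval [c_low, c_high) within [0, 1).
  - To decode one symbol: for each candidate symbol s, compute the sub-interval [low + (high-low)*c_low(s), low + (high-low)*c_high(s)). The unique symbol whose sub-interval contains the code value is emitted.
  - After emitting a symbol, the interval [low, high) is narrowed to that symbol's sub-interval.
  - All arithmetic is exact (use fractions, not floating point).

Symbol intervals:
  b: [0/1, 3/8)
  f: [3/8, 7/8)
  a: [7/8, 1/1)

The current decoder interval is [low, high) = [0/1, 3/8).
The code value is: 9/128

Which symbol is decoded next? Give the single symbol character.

Answer: b

Derivation:
Interval width = high − low = 3/8 − 0/1 = 3/8
Scaled code = (code − low) / width = (9/128 − 0/1) / 3/8 = 3/16
  b: [0/1, 3/8) ← scaled code falls here ✓
  f: [3/8, 7/8) 
  a: [7/8, 1/1) 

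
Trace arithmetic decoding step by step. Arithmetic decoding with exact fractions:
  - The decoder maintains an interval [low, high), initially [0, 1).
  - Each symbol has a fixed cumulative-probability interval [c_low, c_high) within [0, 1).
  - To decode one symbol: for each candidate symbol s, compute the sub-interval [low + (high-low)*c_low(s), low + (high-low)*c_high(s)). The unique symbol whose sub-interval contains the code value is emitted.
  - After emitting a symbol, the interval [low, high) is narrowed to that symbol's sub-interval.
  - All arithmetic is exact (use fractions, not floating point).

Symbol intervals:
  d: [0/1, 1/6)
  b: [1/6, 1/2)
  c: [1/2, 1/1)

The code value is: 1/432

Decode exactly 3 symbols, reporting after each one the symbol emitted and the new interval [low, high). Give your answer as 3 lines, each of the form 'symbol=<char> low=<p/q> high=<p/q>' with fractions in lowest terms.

Step 1: interval [0/1, 1/1), width = 1/1 - 0/1 = 1/1
  'd': [0/1 + 1/1*0/1, 0/1 + 1/1*1/6) = [0/1, 1/6) <- contains code 1/432
  'b': [0/1 + 1/1*1/6, 0/1 + 1/1*1/2) = [1/6, 1/2)
  'c': [0/1 + 1/1*1/2, 0/1 + 1/1*1/1) = [1/2, 1/1)
  emit 'd', narrow to [0/1, 1/6)
Step 2: interval [0/1, 1/6), width = 1/6 - 0/1 = 1/6
  'd': [0/1 + 1/6*0/1, 0/1 + 1/6*1/6) = [0/1, 1/36) <- contains code 1/432
  'b': [0/1 + 1/6*1/6, 0/1 + 1/6*1/2) = [1/36, 1/12)
  'c': [0/1 + 1/6*1/2, 0/1 + 1/6*1/1) = [1/12, 1/6)
  emit 'd', narrow to [0/1, 1/36)
Step 3: interval [0/1, 1/36), width = 1/36 - 0/1 = 1/36
  'd': [0/1 + 1/36*0/1, 0/1 + 1/36*1/6) = [0/1, 1/216) <- contains code 1/432
  'b': [0/1 + 1/36*1/6, 0/1 + 1/36*1/2) = [1/216, 1/72)
  'c': [0/1 + 1/36*1/2, 0/1 + 1/36*1/1) = [1/72, 1/36)
  emit 'd', narrow to [0/1, 1/216)

Answer: symbol=d low=0/1 high=1/6
symbol=d low=0/1 high=1/36
symbol=d low=0/1 high=1/216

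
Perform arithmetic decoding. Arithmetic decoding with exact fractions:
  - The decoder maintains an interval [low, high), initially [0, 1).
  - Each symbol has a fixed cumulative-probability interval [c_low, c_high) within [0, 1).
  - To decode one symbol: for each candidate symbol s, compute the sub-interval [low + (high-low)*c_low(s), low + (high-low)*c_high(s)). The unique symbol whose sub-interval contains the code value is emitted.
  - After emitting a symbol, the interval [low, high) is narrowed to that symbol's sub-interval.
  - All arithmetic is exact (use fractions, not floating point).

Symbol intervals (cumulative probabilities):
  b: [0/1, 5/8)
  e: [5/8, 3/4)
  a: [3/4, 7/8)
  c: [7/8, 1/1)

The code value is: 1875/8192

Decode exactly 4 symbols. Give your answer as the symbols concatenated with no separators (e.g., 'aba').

Answer: bbbc

Derivation:
Step 1: interval [0/1, 1/1), width = 1/1 - 0/1 = 1/1
  'b': [0/1 + 1/1*0/1, 0/1 + 1/1*5/8) = [0/1, 5/8) <- contains code 1875/8192
  'e': [0/1 + 1/1*5/8, 0/1 + 1/1*3/4) = [5/8, 3/4)
  'a': [0/1 + 1/1*3/4, 0/1 + 1/1*7/8) = [3/4, 7/8)
  'c': [0/1 + 1/1*7/8, 0/1 + 1/1*1/1) = [7/8, 1/1)
  emit 'b', narrow to [0/1, 5/8)
Step 2: interval [0/1, 5/8), width = 5/8 - 0/1 = 5/8
  'b': [0/1 + 5/8*0/1, 0/1 + 5/8*5/8) = [0/1, 25/64) <- contains code 1875/8192
  'e': [0/1 + 5/8*5/8, 0/1 + 5/8*3/4) = [25/64, 15/32)
  'a': [0/1 + 5/8*3/4, 0/1 + 5/8*7/8) = [15/32, 35/64)
  'c': [0/1 + 5/8*7/8, 0/1 + 5/8*1/1) = [35/64, 5/8)
  emit 'b', narrow to [0/1, 25/64)
Step 3: interval [0/1, 25/64), width = 25/64 - 0/1 = 25/64
  'b': [0/1 + 25/64*0/1, 0/1 + 25/64*5/8) = [0/1, 125/512) <- contains code 1875/8192
  'e': [0/1 + 25/64*5/8, 0/1 + 25/64*3/4) = [125/512, 75/256)
  'a': [0/1 + 25/64*3/4, 0/1 + 25/64*7/8) = [75/256, 175/512)
  'c': [0/1 + 25/64*7/8, 0/1 + 25/64*1/1) = [175/512, 25/64)
  emit 'b', narrow to [0/1, 125/512)
Step 4: interval [0/1, 125/512), width = 125/512 - 0/1 = 125/512
  'b': [0/1 + 125/512*0/1, 0/1 + 125/512*5/8) = [0/1, 625/4096)
  'e': [0/1 + 125/512*5/8, 0/1 + 125/512*3/4) = [625/4096, 375/2048)
  'a': [0/1 + 125/512*3/4, 0/1 + 125/512*7/8) = [375/2048, 875/4096)
  'c': [0/1 + 125/512*7/8, 0/1 + 125/512*1/1) = [875/4096, 125/512) <- contains code 1875/8192
  emit 'c', narrow to [875/4096, 125/512)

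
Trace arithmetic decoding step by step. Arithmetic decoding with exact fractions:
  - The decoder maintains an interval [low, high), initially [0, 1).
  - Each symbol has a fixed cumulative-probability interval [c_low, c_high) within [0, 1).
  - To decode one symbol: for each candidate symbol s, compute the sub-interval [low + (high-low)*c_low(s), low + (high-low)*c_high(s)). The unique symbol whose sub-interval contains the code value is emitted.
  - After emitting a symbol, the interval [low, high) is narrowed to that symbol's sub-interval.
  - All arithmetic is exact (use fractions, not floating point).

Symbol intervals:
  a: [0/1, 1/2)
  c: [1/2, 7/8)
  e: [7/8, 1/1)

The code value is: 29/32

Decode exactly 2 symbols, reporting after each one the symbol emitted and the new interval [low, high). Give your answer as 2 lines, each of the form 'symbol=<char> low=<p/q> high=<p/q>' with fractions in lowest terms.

Answer: symbol=e low=7/8 high=1/1
symbol=a low=7/8 high=15/16

Derivation:
Step 1: interval [0/1, 1/1), width = 1/1 - 0/1 = 1/1
  'a': [0/1 + 1/1*0/1, 0/1 + 1/1*1/2) = [0/1, 1/2)
  'c': [0/1 + 1/1*1/2, 0/1 + 1/1*7/8) = [1/2, 7/8)
  'e': [0/1 + 1/1*7/8, 0/1 + 1/1*1/1) = [7/8, 1/1) <- contains code 29/32
  emit 'e', narrow to [7/8, 1/1)
Step 2: interval [7/8, 1/1), width = 1/1 - 7/8 = 1/8
  'a': [7/8 + 1/8*0/1, 7/8 + 1/8*1/2) = [7/8, 15/16) <- contains code 29/32
  'c': [7/8 + 1/8*1/2, 7/8 + 1/8*7/8) = [15/16, 63/64)
  'e': [7/8 + 1/8*7/8, 7/8 + 1/8*1/1) = [63/64, 1/1)
  emit 'a', narrow to [7/8, 15/16)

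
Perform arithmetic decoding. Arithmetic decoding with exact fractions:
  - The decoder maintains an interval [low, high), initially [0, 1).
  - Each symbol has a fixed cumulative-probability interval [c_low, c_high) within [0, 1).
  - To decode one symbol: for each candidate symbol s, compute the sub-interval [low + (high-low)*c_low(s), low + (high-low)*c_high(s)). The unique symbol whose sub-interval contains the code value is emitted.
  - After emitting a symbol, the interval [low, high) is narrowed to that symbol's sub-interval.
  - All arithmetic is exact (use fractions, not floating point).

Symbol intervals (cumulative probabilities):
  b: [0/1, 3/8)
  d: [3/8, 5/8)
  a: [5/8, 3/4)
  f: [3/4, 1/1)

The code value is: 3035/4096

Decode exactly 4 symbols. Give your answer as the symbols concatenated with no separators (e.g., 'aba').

Step 1: interval [0/1, 1/1), width = 1/1 - 0/1 = 1/1
  'b': [0/1 + 1/1*0/1, 0/1 + 1/1*3/8) = [0/1, 3/8)
  'd': [0/1 + 1/1*3/8, 0/1 + 1/1*5/8) = [3/8, 5/8)
  'a': [0/1 + 1/1*5/8, 0/1 + 1/1*3/4) = [5/8, 3/4) <- contains code 3035/4096
  'f': [0/1 + 1/1*3/4, 0/1 + 1/1*1/1) = [3/4, 1/1)
  emit 'a', narrow to [5/8, 3/4)
Step 2: interval [5/8, 3/4), width = 3/4 - 5/8 = 1/8
  'b': [5/8 + 1/8*0/1, 5/8 + 1/8*3/8) = [5/8, 43/64)
  'd': [5/8 + 1/8*3/8, 5/8 + 1/8*5/8) = [43/64, 45/64)
  'a': [5/8 + 1/8*5/8, 5/8 + 1/8*3/4) = [45/64, 23/32)
  'f': [5/8 + 1/8*3/4, 5/8 + 1/8*1/1) = [23/32, 3/4) <- contains code 3035/4096
  emit 'f', narrow to [23/32, 3/4)
Step 3: interval [23/32, 3/4), width = 3/4 - 23/32 = 1/32
  'b': [23/32 + 1/32*0/1, 23/32 + 1/32*3/8) = [23/32, 187/256)
  'd': [23/32 + 1/32*3/8, 23/32 + 1/32*5/8) = [187/256, 189/256)
  'a': [23/32 + 1/32*5/8, 23/32 + 1/32*3/4) = [189/256, 95/128) <- contains code 3035/4096
  'f': [23/32 + 1/32*3/4, 23/32 + 1/32*1/1) = [95/128, 3/4)
  emit 'a', narrow to [189/256, 95/128)
Step 4: interval [189/256, 95/128), width = 95/128 - 189/256 = 1/256
  'b': [189/256 + 1/256*0/1, 189/256 + 1/256*3/8) = [189/256, 1515/2048)
  'd': [189/256 + 1/256*3/8, 189/256 + 1/256*5/8) = [1515/2048, 1517/2048)
  'a': [189/256 + 1/256*5/8, 189/256 + 1/256*3/4) = [1517/2048, 759/1024) <- contains code 3035/4096
  'f': [189/256 + 1/256*3/4, 189/256 + 1/256*1/1) = [759/1024, 95/128)
  emit 'a', narrow to [1517/2048, 759/1024)

Answer: afaa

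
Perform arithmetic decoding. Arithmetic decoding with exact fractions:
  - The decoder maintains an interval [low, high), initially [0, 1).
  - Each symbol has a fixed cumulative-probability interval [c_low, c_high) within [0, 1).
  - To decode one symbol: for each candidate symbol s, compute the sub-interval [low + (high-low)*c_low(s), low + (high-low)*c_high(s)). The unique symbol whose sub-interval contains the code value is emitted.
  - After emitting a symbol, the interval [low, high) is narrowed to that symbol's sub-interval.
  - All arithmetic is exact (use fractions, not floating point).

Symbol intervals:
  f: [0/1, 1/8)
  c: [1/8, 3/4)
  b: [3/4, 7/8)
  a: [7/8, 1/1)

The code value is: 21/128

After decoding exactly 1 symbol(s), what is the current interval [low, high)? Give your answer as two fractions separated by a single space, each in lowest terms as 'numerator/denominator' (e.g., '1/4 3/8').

Answer: 1/8 3/4

Derivation:
Step 1: interval [0/1, 1/1), width = 1/1 - 0/1 = 1/1
  'f': [0/1 + 1/1*0/1, 0/1 + 1/1*1/8) = [0/1, 1/8)
  'c': [0/1 + 1/1*1/8, 0/1 + 1/1*3/4) = [1/8, 3/4) <- contains code 21/128
  'b': [0/1 + 1/1*3/4, 0/1 + 1/1*7/8) = [3/4, 7/8)
  'a': [0/1 + 1/1*7/8, 0/1 + 1/1*1/1) = [7/8, 1/1)
  emit 'c', narrow to [1/8, 3/4)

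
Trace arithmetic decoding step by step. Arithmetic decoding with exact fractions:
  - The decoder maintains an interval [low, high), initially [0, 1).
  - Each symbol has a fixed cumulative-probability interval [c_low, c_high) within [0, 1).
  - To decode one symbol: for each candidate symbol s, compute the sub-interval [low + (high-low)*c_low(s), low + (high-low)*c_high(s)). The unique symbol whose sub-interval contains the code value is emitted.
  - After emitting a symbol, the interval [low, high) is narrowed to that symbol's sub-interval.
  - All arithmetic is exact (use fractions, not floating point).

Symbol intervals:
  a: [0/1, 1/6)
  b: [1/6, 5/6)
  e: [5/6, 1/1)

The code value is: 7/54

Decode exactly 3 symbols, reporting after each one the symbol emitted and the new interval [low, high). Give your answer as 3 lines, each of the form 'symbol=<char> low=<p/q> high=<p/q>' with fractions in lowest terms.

Answer: symbol=a low=0/1 high=1/6
symbol=b low=1/36 high=5/36
symbol=e low=13/108 high=5/36

Derivation:
Step 1: interval [0/1, 1/1), width = 1/1 - 0/1 = 1/1
  'a': [0/1 + 1/1*0/1, 0/1 + 1/1*1/6) = [0/1, 1/6) <- contains code 7/54
  'b': [0/1 + 1/1*1/6, 0/1 + 1/1*5/6) = [1/6, 5/6)
  'e': [0/1 + 1/1*5/6, 0/1 + 1/1*1/1) = [5/6, 1/1)
  emit 'a', narrow to [0/1, 1/6)
Step 2: interval [0/1, 1/6), width = 1/6 - 0/1 = 1/6
  'a': [0/1 + 1/6*0/1, 0/1 + 1/6*1/6) = [0/1, 1/36)
  'b': [0/1 + 1/6*1/6, 0/1 + 1/6*5/6) = [1/36, 5/36) <- contains code 7/54
  'e': [0/1 + 1/6*5/6, 0/1 + 1/6*1/1) = [5/36, 1/6)
  emit 'b', narrow to [1/36, 5/36)
Step 3: interval [1/36, 5/36), width = 5/36 - 1/36 = 1/9
  'a': [1/36 + 1/9*0/1, 1/36 + 1/9*1/6) = [1/36, 5/108)
  'b': [1/36 + 1/9*1/6, 1/36 + 1/9*5/6) = [5/108, 13/108)
  'e': [1/36 + 1/9*5/6, 1/36 + 1/9*1/1) = [13/108, 5/36) <- contains code 7/54
  emit 'e', narrow to [13/108, 5/36)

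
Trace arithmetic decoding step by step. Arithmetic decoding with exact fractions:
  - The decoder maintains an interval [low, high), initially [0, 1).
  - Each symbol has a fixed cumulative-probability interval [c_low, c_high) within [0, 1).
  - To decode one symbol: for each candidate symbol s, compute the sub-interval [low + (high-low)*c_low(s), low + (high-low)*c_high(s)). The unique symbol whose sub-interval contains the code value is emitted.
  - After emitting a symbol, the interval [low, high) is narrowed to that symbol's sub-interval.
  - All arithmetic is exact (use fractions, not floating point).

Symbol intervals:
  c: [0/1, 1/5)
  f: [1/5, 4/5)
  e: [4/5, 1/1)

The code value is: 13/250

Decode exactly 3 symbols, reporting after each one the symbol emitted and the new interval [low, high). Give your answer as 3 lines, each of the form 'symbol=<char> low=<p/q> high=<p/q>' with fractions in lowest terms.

Answer: symbol=c low=0/1 high=1/5
symbol=f low=1/25 high=4/25
symbol=c low=1/25 high=8/125

Derivation:
Step 1: interval [0/1, 1/1), width = 1/1 - 0/1 = 1/1
  'c': [0/1 + 1/1*0/1, 0/1 + 1/1*1/5) = [0/1, 1/5) <- contains code 13/250
  'f': [0/1 + 1/1*1/5, 0/1 + 1/1*4/5) = [1/5, 4/5)
  'e': [0/1 + 1/1*4/5, 0/1 + 1/1*1/1) = [4/5, 1/1)
  emit 'c', narrow to [0/1, 1/5)
Step 2: interval [0/1, 1/5), width = 1/5 - 0/1 = 1/5
  'c': [0/1 + 1/5*0/1, 0/1 + 1/5*1/5) = [0/1, 1/25)
  'f': [0/1 + 1/5*1/5, 0/1 + 1/5*4/5) = [1/25, 4/25) <- contains code 13/250
  'e': [0/1 + 1/5*4/5, 0/1 + 1/5*1/1) = [4/25, 1/5)
  emit 'f', narrow to [1/25, 4/25)
Step 3: interval [1/25, 4/25), width = 4/25 - 1/25 = 3/25
  'c': [1/25 + 3/25*0/1, 1/25 + 3/25*1/5) = [1/25, 8/125) <- contains code 13/250
  'f': [1/25 + 3/25*1/5, 1/25 + 3/25*4/5) = [8/125, 17/125)
  'e': [1/25 + 3/25*4/5, 1/25 + 3/25*1/1) = [17/125, 4/25)
  emit 'c', narrow to [1/25, 8/125)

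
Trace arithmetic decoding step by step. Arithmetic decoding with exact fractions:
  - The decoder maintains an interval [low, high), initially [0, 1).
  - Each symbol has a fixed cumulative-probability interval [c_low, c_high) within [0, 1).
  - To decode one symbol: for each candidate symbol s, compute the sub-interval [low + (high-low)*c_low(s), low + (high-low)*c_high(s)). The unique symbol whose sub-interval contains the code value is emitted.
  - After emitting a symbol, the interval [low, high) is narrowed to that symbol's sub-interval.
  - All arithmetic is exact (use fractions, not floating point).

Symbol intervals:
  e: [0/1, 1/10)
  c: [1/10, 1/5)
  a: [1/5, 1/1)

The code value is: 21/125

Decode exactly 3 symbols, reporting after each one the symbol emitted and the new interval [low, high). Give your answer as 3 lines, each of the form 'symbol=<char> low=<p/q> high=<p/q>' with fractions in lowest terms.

Step 1: interval [0/1, 1/1), width = 1/1 - 0/1 = 1/1
  'e': [0/1 + 1/1*0/1, 0/1 + 1/1*1/10) = [0/1, 1/10)
  'c': [0/1 + 1/1*1/10, 0/1 + 1/1*1/5) = [1/10, 1/5) <- contains code 21/125
  'a': [0/1 + 1/1*1/5, 0/1 + 1/1*1/1) = [1/5, 1/1)
  emit 'c', narrow to [1/10, 1/5)
Step 2: interval [1/10, 1/5), width = 1/5 - 1/10 = 1/10
  'e': [1/10 + 1/10*0/1, 1/10 + 1/10*1/10) = [1/10, 11/100)
  'c': [1/10 + 1/10*1/10, 1/10 + 1/10*1/5) = [11/100, 3/25)
  'a': [1/10 + 1/10*1/5, 1/10 + 1/10*1/1) = [3/25, 1/5) <- contains code 21/125
  emit 'a', narrow to [3/25, 1/5)
Step 3: interval [3/25, 1/5), width = 1/5 - 3/25 = 2/25
  'e': [3/25 + 2/25*0/1, 3/25 + 2/25*1/10) = [3/25, 16/125)
  'c': [3/25 + 2/25*1/10, 3/25 + 2/25*1/5) = [16/125, 17/125)
  'a': [3/25 + 2/25*1/5, 3/25 + 2/25*1/1) = [17/125, 1/5) <- contains code 21/125
  emit 'a', narrow to [17/125, 1/5)

Answer: symbol=c low=1/10 high=1/5
symbol=a low=3/25 high=1/5
symbol=a low=17/125 high=1/5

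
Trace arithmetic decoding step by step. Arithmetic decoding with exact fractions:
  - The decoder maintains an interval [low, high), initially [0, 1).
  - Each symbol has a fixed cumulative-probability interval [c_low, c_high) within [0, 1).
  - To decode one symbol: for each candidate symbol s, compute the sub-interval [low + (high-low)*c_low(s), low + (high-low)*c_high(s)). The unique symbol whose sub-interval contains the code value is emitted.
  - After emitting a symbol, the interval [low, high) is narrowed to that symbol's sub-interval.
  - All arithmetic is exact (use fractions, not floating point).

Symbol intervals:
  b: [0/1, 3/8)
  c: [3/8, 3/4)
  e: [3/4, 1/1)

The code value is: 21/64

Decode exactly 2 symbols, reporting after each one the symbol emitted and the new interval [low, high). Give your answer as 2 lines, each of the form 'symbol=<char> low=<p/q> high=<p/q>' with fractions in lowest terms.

Answer: symbol=b low=0/1 high=3/8
symbol=e low=9/32 high=3/8

Derivation:
Step 1: interval [0/1, 1/1), width = 1/1 - 0/1 = 1/1
  'b': [0/1 + 1/1*0/1, 0/1 + 1/1*3/8) = [0/1, 3/8) <- contains code 21/64
  'c': [0/1 + 1/1*3/8, 0/1 + 1/1*3/4) = [3/8, 3/4)
  'e': [0/1 + 1/1*3/4, 0/1 + 1/1*1/1) = [3/4, 1/1)
  emit 'b', narrow to [0/1, 3/8)
Step 2: interval [0/1, 3/8), width = 3/8 - 0/1 = 3/8
  'b': [0/1 + 3/8*0/1, 0/1 + 3/8*3/8) = [0/1, 9/64)
  'c': [0/1 + 3/8*3/8, 0/1 + 3/8*3/4) = [9/64, 9/32)
  'e': [0/1 + 3/8*3/4, 0/1 + 3/8*1/1) = [9/32, 3/8) <- contains code 21/64
  emit 'e', narrow to [9/32, 3/8)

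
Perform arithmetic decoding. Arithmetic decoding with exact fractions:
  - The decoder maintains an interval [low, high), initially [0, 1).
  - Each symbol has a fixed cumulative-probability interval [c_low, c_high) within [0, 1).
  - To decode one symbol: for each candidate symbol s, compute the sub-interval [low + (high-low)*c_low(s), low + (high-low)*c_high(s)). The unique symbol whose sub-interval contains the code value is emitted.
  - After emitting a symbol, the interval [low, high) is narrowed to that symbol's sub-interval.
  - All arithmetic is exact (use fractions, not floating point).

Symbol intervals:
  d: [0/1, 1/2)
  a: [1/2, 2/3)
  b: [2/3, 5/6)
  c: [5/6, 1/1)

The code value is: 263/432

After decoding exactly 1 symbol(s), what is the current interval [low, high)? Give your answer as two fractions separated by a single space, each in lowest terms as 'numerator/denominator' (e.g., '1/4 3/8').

Step 1: interval [0/1, 1/1), width = 1/1 - 0/1 = 1/1
  'd': [0/1 + 1/1*0/1, 0/1 + 1/1*1/2) = [0/1, 1/2)
  'a': [0/1 + 1/1*1/2, 0/1 + 1/1*2/3) = [1/2, 2/3) <- contains code 263/432
  'b': [0/1 + 1/1*2/3, 0/1 + 1/1*5/6) = [2/3, 5/6)
  'c': [0/1 + 1/1*5/6, 0/1 + 1/1*1/1) = [5/6, 1/1)
  emit 'a', narrow to [1/2, 2/3)

Answer: 1/2 2/3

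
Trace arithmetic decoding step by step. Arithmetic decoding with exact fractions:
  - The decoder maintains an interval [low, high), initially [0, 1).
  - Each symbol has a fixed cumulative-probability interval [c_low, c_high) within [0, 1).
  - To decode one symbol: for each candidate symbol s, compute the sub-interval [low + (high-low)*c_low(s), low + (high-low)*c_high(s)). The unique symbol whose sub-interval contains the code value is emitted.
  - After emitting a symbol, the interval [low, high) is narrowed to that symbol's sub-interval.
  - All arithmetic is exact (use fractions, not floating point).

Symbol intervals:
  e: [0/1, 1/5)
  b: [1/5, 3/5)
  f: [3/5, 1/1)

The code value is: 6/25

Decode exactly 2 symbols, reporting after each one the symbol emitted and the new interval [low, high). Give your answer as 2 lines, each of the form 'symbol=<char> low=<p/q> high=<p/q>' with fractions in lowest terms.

Answer: symbol=b low=1/5 high=3/5
symbol=e low=1/5 high=7/25

Derivation:
Step 1: interval [0/1, 1/1), width = 1/1 - 0/1 = 1/1
  'e': [0/1 + 1/1*0/1, 0/1 + 1/1*1/5) = [0/1, 1/5)
  'b': [0/1 + 1/1*1/5, 0/1 + 1/1*3/5) = [1/5, 3/5) <- contains code 6/25
  'f': [0/1 + 1/1*3/5, 0/1 + 1/1*1/1) = [3/5, 1/1)
  emit 'b', narrow to [1/5, 3/5)
Step 2: interval [1/5, 3/5), width = 3/5 - 1/5 = 2/5
  'e': [1/5 + 2/5*0/1, 1/5 + 2/5*1/5) = [1/5, 7/25) <- contains code 6/25
  'b': [1/5 + 2/5*1/5, 1/5 + 2/5*3/5) = [7/25, 11/25)
  'f': [1/5 + 2/5*3/5, 1/5 + 2/5*1/1) = [11/25, 3/5)
  emit 'e', narrow to [1/5, 7/25)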